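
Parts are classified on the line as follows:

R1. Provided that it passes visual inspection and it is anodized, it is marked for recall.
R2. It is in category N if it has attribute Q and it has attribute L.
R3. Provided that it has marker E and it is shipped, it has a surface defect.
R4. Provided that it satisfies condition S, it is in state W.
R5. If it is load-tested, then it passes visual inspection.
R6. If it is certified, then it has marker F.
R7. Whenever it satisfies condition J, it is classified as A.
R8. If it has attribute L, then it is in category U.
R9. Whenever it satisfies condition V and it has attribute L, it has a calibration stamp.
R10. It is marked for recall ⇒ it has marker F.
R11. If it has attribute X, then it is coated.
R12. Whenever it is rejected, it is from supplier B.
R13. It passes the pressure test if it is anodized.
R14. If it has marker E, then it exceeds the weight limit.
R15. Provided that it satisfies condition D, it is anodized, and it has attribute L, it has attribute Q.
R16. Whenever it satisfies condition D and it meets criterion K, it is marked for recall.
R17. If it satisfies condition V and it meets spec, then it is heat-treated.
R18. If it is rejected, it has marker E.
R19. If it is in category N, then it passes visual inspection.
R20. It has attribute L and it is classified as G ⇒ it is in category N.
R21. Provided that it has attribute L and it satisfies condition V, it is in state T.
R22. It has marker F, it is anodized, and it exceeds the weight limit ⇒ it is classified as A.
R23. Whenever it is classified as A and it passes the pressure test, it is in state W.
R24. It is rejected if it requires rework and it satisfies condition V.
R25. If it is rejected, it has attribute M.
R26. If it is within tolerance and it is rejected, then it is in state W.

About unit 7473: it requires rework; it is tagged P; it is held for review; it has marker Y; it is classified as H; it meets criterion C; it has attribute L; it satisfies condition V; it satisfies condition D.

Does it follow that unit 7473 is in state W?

Forward chaining from the given facts derives: is in category U, has a calibration stamp, is in state T, is rejected, has attribute M, is from supplier B, has marker E, exceeds the weight limit.
Rules concluding "it is in state W": R4 needs "it satisfies condition S"; R23 needs "it is classified as A"; R26 needs "it is within tolerance" — none of these are established.

No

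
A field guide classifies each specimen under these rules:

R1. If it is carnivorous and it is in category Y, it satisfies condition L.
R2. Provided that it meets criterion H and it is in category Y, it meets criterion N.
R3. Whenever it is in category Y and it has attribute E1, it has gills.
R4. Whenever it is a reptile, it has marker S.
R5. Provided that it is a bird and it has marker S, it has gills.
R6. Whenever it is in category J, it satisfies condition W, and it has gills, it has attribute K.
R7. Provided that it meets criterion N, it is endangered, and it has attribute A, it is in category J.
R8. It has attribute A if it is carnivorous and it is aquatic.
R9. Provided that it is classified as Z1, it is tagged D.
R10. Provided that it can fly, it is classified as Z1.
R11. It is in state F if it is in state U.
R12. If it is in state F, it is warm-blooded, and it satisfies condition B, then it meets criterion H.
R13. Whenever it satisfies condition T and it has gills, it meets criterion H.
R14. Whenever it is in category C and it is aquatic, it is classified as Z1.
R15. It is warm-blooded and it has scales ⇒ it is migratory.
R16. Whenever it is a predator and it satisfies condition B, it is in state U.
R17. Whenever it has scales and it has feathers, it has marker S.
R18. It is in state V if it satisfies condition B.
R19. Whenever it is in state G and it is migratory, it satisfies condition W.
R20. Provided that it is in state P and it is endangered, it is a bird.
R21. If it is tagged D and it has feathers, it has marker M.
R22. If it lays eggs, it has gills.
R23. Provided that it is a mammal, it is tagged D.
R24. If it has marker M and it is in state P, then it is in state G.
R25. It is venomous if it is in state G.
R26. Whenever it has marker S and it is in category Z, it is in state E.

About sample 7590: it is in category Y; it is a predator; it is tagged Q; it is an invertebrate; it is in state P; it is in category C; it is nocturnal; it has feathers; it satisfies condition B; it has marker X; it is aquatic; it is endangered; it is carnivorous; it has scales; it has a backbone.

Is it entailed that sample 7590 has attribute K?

No

Forward chaining from the given facts derives: satisfies condition L, has attribute A, is classified as Z1, is in state U, has marker S, is in state V, is a bird, has gills, is tagged D, is in state F, has marker M, is in state G, is venomous.
The only rule concluding "it has attribute K" is R6, which needs "it is in category J"; that is never established.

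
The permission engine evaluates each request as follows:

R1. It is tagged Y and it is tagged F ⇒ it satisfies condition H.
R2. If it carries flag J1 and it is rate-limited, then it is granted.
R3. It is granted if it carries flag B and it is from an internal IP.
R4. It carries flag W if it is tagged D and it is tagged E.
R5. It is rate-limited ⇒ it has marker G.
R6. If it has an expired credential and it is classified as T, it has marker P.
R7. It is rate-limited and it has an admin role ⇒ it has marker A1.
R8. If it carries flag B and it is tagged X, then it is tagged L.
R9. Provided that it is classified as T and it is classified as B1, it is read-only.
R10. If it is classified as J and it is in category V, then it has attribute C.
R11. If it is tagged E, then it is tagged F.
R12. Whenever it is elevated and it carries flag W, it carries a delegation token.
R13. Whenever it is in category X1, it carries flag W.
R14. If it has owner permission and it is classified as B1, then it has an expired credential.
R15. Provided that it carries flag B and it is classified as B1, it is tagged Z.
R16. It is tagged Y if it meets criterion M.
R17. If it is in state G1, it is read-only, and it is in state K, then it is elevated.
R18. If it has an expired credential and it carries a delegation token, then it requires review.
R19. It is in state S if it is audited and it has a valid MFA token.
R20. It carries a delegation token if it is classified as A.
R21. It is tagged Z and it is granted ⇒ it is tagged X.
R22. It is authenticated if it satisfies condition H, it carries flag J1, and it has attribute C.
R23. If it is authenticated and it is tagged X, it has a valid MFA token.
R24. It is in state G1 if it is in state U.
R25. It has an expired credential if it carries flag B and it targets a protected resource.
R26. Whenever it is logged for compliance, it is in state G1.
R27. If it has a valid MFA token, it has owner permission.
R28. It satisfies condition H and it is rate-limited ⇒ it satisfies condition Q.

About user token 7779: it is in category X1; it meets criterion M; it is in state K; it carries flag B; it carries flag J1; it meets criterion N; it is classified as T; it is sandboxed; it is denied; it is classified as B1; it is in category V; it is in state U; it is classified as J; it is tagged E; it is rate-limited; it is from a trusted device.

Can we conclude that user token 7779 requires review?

Yes

By R2 (it carries flag J1, it is rate-limited): it is granted.
By R9 (it is classified as T, it is classified as B1): it is read-only.
By R10 (it is classified as J, it is in category V): it has attribute C.
By R11 (it is tagged E): it is tagged F.
By R13 (it is in category X1): it carries flag W.
By R15 (it carries flag B, it is classified as B1): it is tagged Z.
By R16 (it meets criterion M): it is tagged Y.
By R21 (it is tagged Z, it is granted): it is tagged X.
By R24 (it is in state U): it is in state G1.
By R1 (it is tagged Y, it is tagged F): it satisfies condition H.
By R17 (it is in state G1, it is read-only, it is in state K): it is elevated.
By R22 (it satisfies condition H, it carries flag J1, it has attribute C): it is authenticated.
By R23 (it is authenticated, it is tagged X): it has a valid MFA token.
By R27 (it has a valid MFA token): it has owner permission.
By R12 (it is elevated, it carries flag W): it carries a delegation token.
By R14 (it has owner permission, it is classified as B1): it has an expired credential.
By R18 (it has an expired credential, it carries a delegation token): it requires review.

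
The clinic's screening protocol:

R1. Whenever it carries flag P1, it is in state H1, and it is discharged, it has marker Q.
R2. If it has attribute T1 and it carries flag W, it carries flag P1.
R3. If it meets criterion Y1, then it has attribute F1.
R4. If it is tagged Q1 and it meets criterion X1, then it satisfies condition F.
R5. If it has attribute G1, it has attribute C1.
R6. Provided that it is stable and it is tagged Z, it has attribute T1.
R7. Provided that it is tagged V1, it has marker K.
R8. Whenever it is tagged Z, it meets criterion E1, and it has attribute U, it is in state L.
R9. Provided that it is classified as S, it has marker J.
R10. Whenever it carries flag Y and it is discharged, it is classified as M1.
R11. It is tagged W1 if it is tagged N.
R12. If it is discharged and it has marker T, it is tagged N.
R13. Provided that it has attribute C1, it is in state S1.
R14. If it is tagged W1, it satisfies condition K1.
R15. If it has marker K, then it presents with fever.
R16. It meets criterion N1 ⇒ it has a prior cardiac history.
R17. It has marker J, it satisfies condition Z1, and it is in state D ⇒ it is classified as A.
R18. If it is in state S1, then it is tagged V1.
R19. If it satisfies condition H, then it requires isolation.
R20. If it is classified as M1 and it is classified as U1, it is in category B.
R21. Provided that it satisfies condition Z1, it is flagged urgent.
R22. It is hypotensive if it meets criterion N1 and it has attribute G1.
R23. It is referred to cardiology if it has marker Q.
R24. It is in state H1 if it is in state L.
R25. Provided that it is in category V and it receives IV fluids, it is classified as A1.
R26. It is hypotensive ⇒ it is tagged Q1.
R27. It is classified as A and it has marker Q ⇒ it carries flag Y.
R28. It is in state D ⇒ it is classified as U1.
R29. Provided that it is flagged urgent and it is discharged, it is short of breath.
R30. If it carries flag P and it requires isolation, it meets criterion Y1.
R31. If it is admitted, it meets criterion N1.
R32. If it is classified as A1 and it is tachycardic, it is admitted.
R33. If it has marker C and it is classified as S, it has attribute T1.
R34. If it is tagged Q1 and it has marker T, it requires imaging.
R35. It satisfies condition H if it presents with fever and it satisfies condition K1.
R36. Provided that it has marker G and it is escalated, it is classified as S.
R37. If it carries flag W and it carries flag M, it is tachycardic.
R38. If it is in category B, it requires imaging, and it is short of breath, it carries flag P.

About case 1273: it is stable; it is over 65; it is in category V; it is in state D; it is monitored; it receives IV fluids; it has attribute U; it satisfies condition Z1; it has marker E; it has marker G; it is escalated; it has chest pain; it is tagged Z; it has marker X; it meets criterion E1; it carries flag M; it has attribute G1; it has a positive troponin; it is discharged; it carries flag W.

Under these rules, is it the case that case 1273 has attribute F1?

Forward chaining from the given facts derives: has attribute C1, has attribute T1, is in state L, is in state S1, is tagged V1, is flagged urgent, is in state H1, is classified as A1, is classified as U1, is short of breath, is classified as S, is tachycardic, carries flag P1, has marker K, has marker J, presents with fever, is classified as A, is admitted, has marker Q, is referred to cardiology, carries flag Y, meets criterion N1, is classified as M1, has a prior cardiac history, is in category B, is hypotensive, is tagged Q1.
The only rule concluding "it has attribute F1" is R3, which needs "it meets criterion Y1"; that is never established.

No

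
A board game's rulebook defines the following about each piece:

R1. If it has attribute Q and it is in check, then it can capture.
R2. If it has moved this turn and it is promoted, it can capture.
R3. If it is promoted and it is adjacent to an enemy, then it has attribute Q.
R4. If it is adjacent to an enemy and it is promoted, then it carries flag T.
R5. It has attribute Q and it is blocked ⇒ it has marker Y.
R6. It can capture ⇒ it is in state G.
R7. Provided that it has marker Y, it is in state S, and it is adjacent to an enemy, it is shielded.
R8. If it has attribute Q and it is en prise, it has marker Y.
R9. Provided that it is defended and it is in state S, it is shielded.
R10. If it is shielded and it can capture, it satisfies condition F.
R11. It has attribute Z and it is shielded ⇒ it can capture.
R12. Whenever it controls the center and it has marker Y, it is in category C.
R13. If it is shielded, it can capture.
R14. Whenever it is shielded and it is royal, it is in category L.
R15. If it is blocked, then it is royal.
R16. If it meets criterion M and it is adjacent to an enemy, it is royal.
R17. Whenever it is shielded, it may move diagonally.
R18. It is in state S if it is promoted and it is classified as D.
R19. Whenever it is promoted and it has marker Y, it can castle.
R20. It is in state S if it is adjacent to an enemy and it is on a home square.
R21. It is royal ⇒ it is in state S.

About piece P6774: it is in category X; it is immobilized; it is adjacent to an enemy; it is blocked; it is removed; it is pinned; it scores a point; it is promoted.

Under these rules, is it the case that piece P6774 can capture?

Yes

By R3 (it is promoted, it is adjacent to an enemy): it has attribute Q.
By R5 (it has attribute Q, it is blocked): it has marker Y.
By R15 (it is blocked): it is royal.
By R21 (it is royal): it is in state S.
By R7 (it has marker Y, it is in state S, it is adjacent to an enemy): it is shielded.
By R13 (it is shielded): it can capture.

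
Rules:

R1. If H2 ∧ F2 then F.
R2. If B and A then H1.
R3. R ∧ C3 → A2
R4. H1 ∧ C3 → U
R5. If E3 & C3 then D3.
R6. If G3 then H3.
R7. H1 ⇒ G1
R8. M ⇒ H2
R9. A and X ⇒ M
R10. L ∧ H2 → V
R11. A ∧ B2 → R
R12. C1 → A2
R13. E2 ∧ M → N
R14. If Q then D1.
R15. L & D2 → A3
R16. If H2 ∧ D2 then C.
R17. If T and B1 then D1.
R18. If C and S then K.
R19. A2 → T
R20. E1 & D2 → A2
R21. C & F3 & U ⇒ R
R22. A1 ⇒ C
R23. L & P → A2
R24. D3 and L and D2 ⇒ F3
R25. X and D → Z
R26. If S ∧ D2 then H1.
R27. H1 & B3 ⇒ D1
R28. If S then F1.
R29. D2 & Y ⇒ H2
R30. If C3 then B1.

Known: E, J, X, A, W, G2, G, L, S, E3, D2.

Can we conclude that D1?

Forward chaining from the given facts derives: M, A3, H1, F1, G1, H2, V, C, K.
Rules concluding D1: R14 needs Q; R17 needs T; R27 needs B3 — none of these are established.

No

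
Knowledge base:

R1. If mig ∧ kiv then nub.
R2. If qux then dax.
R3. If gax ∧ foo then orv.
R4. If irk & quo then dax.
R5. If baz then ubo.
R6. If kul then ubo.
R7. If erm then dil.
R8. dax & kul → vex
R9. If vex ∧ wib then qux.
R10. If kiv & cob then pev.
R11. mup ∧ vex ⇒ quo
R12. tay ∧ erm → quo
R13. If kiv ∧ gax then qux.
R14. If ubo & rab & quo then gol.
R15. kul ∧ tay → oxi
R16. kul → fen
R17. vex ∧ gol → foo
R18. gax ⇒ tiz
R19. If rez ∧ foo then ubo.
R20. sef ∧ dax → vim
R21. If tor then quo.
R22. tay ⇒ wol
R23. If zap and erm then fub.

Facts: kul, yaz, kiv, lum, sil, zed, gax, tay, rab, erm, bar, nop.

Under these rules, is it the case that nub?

No

Forward chaining from the given facts derives: ubo, dil, quo, qux, gol, oxi, fen, tiz, wol, dax, vex, foo, orv.
The only rule concluding nub is R1, which needs mig; that is never established.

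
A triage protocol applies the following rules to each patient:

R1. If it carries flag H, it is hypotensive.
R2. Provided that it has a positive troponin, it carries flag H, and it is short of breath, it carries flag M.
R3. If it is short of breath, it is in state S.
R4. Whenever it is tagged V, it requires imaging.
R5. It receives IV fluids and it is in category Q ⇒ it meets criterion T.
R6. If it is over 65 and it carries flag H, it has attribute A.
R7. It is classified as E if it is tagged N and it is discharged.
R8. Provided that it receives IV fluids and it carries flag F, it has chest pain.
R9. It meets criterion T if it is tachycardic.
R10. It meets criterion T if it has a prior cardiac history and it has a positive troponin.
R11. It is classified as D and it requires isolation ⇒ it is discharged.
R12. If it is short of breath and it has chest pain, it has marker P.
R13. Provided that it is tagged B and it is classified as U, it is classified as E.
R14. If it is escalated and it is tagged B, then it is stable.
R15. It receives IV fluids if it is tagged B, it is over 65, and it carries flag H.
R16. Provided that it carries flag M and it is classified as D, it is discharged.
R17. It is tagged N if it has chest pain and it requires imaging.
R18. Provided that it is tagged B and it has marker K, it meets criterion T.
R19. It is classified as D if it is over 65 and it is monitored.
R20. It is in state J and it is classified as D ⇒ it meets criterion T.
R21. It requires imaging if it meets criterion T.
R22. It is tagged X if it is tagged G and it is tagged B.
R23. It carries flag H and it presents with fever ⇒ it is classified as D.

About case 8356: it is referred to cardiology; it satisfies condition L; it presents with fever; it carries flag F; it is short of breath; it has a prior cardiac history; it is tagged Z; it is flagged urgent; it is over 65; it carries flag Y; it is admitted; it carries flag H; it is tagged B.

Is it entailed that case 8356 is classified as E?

No

Forward chaining from the given facts derives: is hypotensive, is in state S, has attribute A, receives IV fluids, is classified as D, has chest pain, has marker P.
Rules concluding "it is classified as E": R7 needs "it is tagged N"; R13 needs "it is classified as U" — none of these are established.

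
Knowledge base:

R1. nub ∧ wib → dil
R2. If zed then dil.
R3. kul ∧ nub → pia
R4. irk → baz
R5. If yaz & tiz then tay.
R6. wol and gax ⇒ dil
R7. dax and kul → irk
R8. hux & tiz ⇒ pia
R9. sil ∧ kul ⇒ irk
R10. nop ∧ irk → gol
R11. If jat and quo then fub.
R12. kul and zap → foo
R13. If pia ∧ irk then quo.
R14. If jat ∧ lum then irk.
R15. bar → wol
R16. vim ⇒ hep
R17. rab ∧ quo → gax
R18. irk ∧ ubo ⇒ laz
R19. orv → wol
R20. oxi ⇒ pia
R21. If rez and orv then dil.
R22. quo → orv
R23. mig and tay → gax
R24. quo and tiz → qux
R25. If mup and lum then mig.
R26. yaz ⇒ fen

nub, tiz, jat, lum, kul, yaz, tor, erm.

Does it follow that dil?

Forward chaining from the given facts derives: pia, tay, irk, fen, baz, quo, orv, qux, fub, wol.
Rules concluding dil: R1 needs wib; R2 needs zed; R6 needs gax; R21 needs rez — none of these are established.

No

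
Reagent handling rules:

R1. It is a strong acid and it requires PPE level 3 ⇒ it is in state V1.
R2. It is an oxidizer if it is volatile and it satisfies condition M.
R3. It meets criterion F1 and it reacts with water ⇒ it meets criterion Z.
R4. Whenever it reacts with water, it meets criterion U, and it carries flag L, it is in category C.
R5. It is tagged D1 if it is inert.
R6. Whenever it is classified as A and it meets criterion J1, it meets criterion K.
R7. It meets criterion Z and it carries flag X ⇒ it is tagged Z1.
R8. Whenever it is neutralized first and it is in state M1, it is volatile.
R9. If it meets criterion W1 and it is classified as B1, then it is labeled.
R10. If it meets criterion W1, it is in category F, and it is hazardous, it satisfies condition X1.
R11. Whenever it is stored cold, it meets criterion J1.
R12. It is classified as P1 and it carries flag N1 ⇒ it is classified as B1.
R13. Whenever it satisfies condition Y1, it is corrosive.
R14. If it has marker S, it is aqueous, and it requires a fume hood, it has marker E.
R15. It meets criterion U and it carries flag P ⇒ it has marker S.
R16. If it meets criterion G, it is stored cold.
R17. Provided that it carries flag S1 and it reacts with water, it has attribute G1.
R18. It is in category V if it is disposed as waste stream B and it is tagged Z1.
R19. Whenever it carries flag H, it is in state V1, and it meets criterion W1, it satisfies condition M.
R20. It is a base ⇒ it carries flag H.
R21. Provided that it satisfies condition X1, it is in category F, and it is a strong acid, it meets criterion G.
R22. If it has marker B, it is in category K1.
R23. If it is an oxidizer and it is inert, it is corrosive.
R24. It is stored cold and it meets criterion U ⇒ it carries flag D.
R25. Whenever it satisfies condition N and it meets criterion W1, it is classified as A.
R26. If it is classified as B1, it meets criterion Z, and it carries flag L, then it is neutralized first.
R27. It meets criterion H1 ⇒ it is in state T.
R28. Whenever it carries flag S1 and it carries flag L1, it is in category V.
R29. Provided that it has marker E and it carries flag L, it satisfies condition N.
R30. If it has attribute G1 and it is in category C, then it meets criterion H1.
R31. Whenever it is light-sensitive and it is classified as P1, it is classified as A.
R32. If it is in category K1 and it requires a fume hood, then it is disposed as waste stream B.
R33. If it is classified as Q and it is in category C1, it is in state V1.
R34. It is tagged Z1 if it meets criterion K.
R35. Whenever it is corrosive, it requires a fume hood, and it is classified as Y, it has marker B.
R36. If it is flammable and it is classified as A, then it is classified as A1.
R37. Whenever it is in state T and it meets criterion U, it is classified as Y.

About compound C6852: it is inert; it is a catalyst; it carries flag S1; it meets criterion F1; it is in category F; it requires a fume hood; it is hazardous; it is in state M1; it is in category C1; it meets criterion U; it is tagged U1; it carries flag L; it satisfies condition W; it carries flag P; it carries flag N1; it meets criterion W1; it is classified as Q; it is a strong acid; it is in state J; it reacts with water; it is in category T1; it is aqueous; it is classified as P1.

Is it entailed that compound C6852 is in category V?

Forward chaining from the given facts derives: meets criterion Z, is in category C, is tagged D1, satisfies condition X1, is classified as B1, has marker S, has attribute G1, meets criterion G, is neutralized first, meets criterion H1, is in state V1, is volatile, is labeled, has marker E, is stored cold, carries flag D, is in state T, satisfies condition N, is classified as Y, meets criterion J1, is classified as A, meets criterion K, is tagged Z1.
Rules concluding "it is in category V": R18 needs "it is disposed as waste stream B"; R28 needs "it carries flag L1" — none of these are established.

No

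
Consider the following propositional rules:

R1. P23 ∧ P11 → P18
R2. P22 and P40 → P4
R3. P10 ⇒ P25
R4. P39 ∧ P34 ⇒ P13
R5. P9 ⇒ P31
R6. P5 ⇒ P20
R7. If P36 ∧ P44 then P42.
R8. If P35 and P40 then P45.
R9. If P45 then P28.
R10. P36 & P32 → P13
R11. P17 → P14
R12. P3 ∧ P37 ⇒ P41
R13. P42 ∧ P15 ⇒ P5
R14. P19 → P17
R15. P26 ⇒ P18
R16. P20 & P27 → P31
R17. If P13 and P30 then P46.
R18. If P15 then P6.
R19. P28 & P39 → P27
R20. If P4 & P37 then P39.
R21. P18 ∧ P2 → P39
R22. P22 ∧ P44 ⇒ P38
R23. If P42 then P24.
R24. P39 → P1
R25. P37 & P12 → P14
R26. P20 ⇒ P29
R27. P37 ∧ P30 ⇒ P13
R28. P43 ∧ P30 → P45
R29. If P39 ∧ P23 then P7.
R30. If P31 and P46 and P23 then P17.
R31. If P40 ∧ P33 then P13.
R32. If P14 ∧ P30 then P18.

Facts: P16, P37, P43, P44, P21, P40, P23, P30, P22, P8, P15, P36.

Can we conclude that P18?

Yes

P4  (by R2: P22, P40)
P42  (by R7: P36, P44)
P5  (by R13: P42, P15)
P39  (by R20: P4, P37)
P13  (by R27: P37, P30)
P45  (by R28: P43, P30)
P20  (by R6: P5)
P28  (by R9: P45)
P46  (by R17: P13, P30)
P27  (by R19: P28, P39)
P31  (by R16: P20, P27)
P17  (by R30: P31, P46, P23)
P14  (by R11: P17)
P18  (by R32: P14, P30)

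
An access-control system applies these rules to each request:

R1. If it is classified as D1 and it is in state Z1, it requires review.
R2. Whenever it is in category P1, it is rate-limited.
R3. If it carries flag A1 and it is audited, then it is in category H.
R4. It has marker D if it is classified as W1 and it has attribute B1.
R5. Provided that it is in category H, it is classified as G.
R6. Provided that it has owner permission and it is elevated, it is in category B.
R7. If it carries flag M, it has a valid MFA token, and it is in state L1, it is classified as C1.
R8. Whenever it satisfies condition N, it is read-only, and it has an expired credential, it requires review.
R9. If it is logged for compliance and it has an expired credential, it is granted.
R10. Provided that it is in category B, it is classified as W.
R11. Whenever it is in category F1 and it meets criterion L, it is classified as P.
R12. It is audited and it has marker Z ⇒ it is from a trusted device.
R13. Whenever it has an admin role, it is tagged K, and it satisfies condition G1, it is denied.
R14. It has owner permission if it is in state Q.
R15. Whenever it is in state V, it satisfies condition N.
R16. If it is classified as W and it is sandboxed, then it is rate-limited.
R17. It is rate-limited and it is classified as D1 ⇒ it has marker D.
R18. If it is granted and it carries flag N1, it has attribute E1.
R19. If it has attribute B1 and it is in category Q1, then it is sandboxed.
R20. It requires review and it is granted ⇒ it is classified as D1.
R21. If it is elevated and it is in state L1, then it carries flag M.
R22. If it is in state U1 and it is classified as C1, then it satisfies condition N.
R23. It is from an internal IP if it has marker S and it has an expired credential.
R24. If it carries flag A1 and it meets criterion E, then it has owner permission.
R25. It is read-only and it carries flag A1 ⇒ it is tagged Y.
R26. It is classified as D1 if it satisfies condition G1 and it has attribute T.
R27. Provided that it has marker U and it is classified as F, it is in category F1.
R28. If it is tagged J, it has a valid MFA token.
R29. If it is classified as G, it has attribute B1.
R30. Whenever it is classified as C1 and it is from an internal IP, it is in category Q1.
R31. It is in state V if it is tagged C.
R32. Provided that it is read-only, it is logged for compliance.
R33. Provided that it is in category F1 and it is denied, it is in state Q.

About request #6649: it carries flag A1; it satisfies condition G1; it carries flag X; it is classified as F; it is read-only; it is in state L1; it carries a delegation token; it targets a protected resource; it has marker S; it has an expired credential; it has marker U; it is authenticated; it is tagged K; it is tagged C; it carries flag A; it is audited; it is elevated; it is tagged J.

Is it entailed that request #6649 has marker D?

Forward chaining from the given facts derives: is in category H, is classified as G, carries flag M, is from an internal IP, is tagged Y, is in category F1, has a valid MFA token, has attribute B1, is in state V, is logged for compliance, is classified as C1, is granted, satisfies condition N, is in category Q1, requires review, is sandboxed, is classified as D1.
Rules concluding "it has marker D": R4 needs "it is classified as W1"; R17 needs "it is rate-limited" — none of these are established.

No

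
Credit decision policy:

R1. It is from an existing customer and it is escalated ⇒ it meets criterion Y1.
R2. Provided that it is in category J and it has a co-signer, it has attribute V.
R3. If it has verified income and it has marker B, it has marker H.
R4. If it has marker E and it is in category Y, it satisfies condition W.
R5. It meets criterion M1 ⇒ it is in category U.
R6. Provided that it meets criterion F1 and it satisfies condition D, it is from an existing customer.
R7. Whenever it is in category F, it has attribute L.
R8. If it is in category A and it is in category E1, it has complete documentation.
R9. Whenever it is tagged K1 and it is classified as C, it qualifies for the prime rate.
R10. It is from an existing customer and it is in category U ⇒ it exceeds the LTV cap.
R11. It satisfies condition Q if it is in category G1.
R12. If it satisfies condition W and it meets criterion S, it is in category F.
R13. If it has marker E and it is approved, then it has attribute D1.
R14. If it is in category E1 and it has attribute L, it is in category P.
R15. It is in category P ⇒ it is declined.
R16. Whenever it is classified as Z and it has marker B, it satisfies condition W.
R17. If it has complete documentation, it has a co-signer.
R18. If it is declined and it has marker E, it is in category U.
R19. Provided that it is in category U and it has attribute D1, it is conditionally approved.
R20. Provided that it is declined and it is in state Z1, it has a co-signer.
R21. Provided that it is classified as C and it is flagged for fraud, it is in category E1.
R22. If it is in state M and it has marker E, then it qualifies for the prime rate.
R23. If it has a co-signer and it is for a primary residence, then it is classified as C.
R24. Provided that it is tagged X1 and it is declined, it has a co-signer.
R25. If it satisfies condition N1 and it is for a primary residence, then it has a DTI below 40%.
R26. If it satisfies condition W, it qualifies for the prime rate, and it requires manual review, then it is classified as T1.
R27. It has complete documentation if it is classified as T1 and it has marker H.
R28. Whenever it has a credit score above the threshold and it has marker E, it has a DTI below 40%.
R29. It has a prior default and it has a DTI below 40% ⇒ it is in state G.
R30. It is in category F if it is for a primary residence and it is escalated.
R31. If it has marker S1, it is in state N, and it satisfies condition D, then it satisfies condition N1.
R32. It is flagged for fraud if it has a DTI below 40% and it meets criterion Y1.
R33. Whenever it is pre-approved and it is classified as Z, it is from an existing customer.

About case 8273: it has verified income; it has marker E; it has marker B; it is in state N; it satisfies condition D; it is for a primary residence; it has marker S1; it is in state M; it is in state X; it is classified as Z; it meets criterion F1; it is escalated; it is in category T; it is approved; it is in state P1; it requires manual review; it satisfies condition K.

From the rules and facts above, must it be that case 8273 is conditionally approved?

Yes

By R3 (it has verified income, it has marker B): it has marker H.
By R6 (it meets criterion F1, it satisfies condition D): it is from an existing customer.
By R13 (it has marker E, it is approved): it has attribute D1.
By R16 (it is classified as Z, it has marker B): it satisfies condition W.
By R22 (it is in state M, it has marker E): it qualifies for the prime rate.
By R26 (it satisfies condition W, it qualifies for the prime rate, it requires manual review): it is classified as T1.
By R27 (it is classified as T1, it has marker H): it has complete documentation.
By R30 (it is for a primary residence, it is escalated): it is in category F.
By R31 (it has marker S1, it is in state N, it satisfies condition D): it satisfies condition N1.
By R1 (it is from an existing customer, it is escalated): it meets criterion Y1.
By R7 (it is in category F): it has attribute L.
By R17 (it has complete documentation): it has a co-signer.
By R23 (it has a co-signer, it is for a primary residence): it is classified as C.
By R25 (it satisfies condition N1, it is for a primary residence): it has a DTI below 40%.
By R32 (it has a DTI below 40%, it meets criterion Y1): it is flagged for fraud.
By R21 (it is classified as C, it is flagged for fraud): it is in category E1.
By R14 (it is in category E1, it has attribute L): it is in category P.
By R15 (it is in category P): it is declined.
By R18 (it is declined, it has marker E): it is in category U.
By R19 (it is in category U, it has attribute D1): it is conditionally approved.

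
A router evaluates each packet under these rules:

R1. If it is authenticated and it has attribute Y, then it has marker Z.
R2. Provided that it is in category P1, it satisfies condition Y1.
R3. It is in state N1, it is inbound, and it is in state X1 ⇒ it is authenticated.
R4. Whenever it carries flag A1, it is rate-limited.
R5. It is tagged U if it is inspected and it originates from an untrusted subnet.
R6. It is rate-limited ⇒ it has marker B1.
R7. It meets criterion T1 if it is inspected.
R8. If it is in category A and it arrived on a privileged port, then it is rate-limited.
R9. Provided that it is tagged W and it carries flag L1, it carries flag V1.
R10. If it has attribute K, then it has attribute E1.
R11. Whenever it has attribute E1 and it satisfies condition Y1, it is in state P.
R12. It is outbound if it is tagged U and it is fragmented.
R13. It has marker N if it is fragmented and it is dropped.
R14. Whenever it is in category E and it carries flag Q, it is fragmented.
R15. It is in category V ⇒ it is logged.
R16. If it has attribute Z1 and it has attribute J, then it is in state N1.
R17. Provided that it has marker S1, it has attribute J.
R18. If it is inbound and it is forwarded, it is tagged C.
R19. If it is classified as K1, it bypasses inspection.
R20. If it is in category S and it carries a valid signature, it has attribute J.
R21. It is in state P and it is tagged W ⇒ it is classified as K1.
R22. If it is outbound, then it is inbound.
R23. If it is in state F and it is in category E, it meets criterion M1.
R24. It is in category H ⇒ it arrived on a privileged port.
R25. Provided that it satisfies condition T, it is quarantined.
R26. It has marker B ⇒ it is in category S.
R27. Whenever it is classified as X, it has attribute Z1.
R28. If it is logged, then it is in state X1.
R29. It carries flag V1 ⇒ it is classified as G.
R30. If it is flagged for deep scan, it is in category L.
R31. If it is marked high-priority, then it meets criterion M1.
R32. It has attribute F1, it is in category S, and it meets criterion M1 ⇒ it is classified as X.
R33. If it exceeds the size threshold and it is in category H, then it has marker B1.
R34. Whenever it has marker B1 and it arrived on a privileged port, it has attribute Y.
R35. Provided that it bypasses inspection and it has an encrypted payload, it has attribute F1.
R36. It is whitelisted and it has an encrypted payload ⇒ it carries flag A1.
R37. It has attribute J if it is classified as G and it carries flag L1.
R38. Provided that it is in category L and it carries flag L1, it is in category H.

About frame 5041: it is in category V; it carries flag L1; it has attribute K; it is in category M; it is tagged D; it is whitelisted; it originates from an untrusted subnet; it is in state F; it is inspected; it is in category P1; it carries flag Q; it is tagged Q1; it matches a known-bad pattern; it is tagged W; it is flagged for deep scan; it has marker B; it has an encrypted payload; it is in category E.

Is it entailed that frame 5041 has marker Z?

Yes

By R2 (it is in category P1): it satisfies condition Y1.
By R5 (it is inspected, it originates from an untrusted subnet): it is tagged U.
By R9 (it is tagged W, it carries flag L1): it carries flag V1.
By R10 (it has attribute K): it has attribute E1.
By R11 (it has attribute E1, it satisfies condition Y1): it is in state P.
By R14 (it is in category E, it carries flag Q): it is fragmented.
By R15 (it is in category V): it is logged.
By R21 (it is in state P, it is tagged W): it is classified as K1.
By R23 (it is in state F, it is in category E): it meets criterion M1.
By R26 (it has marker B): it is in category S.
By R28 (it is logged): it is in state X1.
By R29 (it carries flag V1): it is classified as G.
By R30 (it is flagged for deep scan): it is in category L.
By R36 (it is whitelisted, it has an encrypted payload): it carries flag A1.
By R37 (it is classified as G, it carries flag L1): it has attribute J.
By R38 (it is in category L, it carries flag L1): it is in category H.
By R4 (it carries flag A1): it is rate-limited.
By R6 (it is rate-limited): it has marker B1.
By R12 (it is tagged U, it is fragmented): it is outbound.
By R19 (it is classified as K1): it bypasses inspection.
By R22 (it is outbound): it is inbound.
By R24 (it is in category H): it arrived on a privileged port.
By R34 (it has marker B1, it arrived on a privileged port): it has attribute Y.
By R35 (it bypasses inspection, it has an encrypted payload): it has attribute F1.
By R32 (it has attribute F1, it is in category S, it meets criterion M1): it is classified as X.
By R27 (it is classified as X): it has attribute Z1.
By R16 (it has attribute Z1, it has attribute J): it is in state N1.
By R3 (it is in state N1, it is inbound, it is in state X1): it is authenticated.
By R1 (it is authenticated, it has attribute Y): it has marker Z.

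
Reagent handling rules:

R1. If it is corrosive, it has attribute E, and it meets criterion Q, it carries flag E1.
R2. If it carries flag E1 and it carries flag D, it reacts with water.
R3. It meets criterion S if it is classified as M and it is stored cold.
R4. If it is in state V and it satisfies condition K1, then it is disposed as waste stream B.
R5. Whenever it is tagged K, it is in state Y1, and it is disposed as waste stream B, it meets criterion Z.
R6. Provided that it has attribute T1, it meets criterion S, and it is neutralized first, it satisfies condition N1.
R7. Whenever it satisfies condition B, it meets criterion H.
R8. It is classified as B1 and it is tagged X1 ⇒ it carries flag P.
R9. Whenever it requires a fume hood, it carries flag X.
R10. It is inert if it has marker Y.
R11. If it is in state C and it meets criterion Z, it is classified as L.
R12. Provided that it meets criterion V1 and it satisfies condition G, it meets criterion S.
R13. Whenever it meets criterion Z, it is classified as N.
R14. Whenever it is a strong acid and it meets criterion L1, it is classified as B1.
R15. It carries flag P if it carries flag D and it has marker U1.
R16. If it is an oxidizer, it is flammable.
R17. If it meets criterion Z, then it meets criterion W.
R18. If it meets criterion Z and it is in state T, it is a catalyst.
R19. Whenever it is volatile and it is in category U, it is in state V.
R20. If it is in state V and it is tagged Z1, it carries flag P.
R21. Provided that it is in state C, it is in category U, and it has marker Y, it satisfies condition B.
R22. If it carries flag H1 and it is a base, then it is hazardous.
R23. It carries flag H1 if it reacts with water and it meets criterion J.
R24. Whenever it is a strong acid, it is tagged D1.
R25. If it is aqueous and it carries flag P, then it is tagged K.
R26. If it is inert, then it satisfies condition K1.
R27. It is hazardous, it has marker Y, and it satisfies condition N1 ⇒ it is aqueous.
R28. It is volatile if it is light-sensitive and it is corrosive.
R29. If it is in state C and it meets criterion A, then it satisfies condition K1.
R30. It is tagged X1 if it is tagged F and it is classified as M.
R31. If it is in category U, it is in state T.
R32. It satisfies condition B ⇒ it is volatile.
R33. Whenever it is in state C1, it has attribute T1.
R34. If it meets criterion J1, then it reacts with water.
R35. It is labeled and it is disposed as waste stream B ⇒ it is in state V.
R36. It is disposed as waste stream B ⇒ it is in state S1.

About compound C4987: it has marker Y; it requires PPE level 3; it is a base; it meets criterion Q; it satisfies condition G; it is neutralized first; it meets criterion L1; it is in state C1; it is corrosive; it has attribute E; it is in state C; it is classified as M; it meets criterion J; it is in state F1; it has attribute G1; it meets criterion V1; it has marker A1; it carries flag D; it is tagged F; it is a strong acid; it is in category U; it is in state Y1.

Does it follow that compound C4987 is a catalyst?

Yes

By R1 (it is corrosive, it has attribute E, it meets criterion Q): it carries flag E1.
By R2 (it carries flag E1, it carries flag D): it reacts with water.
By R10 (it has marker Y): it is inert.
By R12 (it meets criterion V1, it satisfies condition G): it meets criterion S.
By R14 (it is a strong acid, it meets criterion L1): it is classified as B1.
By R21 (it is in state C, it is in category U, it has marker Y): it satisfies condition B.
By R23 (it reacts with water, it meets criterion J): it carries flag H1.
By R26 (it is inert): it satisfies condition K1.
By R30 (it is tagged F, it is classified as M): it is tagged X1.
By R31 (it is in category U): it is in state T.
By R32 (it satisfies condition B): it is volatile.
By R33 (it is in state C1): it has attribute T1.
By R6 (it has attribute T1, it meets criterion S, it is neutralized first): it satisfies condition N1.
By R8 (it is classified as B1, it is tagged X1): it carries flag P.
By R19 (it is volatile, it is in category U): it is in state V.
By R22 (it carries flag H1, it is a base): it is hazardous.
By R27 (it is hazardous, it has marker Y, it satisfies condition N1): it is aqueous.
By R4 (it is in state V, it satisfies condition K1): it is disposed as waste stream B.
By R25 (it is aqueous, it carries flag P): it is tagged K.
By R5 (it is tagged K, it is in state Y1, it is disposed as waste stream B): it meets criterion Z.
By R18 (it meets criterion Z, it is in state T): it is a catalyst.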